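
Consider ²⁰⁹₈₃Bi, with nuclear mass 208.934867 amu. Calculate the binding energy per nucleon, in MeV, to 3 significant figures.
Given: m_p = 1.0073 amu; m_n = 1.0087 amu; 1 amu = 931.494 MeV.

7.88 MeV/nucleon

With 83 protons and 126 neutrons (A = 209):
Total constituent mass: 83 × 1.0073 + 126 × 1.0087 = 210.7021 amu
Δm = 210.7021 − 208.934867 = 1.767233 amu
Binding energy = Δm·c² = 1.767233 × 931.494 MeV/amu = 1646.17 MeV
Dividing by A = 209 gives 7.876 MeV per nucleon.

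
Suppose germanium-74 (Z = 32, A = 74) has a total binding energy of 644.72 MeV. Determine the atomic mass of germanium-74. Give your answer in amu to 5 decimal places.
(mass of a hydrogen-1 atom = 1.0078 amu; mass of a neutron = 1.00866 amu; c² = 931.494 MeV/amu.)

Mass defect = 644.72 MeV / (931.494 MeV/amu) = 0.6921354 amu
Constituent mass = 32(1.0078) + 42(1.00866) = 74.61332 amu
Atomic mass = 74.61332 − 0.6921354 = 73.9211846 amu ≈ 73.92118 amu (to 5 decimal places)

73.92118 amu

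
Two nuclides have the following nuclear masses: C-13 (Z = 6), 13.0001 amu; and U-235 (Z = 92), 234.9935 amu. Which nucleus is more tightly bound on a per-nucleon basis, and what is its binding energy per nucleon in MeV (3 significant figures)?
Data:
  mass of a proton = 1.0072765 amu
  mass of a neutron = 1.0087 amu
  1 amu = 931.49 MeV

U-235; 7.61 MeV/nucleon

C-13: Σm = 6(1.0072765) + 7(1.0087) = 13.1045590 amu; Δm = 0.1044590 amu; E_B = 97.303 MeV; E_B/A = 7.4848 MeV
U-235: Σm = 92(1.0072765) + 143(1.0087) = 236.9135380 amu; Δm = 1.9200380 amu; E_B = 1788.5 MeV; E_B/A = 7.611 MeV
U-235 has the higher binding energy per nucleon, so it is the more tightly bound nucleus.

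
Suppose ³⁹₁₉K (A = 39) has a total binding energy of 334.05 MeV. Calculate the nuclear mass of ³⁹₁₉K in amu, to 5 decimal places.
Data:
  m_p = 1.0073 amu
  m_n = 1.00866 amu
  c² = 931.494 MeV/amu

38.95328 amu

Mass defect = 334.05 MeV / (931.494 MeV/amu) = 0.3586174 amu
Constituent mass = 19(1.0073) + 20(1.00866) = 39.31190 amu
Nuclear mass = 39.31190 − 0.3586174 = 38.9532826 amu ≈ 38.95328 amu (to 5 decimal places)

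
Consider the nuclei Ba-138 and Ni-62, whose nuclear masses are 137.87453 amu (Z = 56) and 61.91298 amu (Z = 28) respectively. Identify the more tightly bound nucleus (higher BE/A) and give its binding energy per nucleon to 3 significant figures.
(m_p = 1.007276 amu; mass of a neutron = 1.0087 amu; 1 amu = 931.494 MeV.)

Ba-138: Σm = 56(1.007276) + 82(1.0087) = 139.120856 amu; Δm = 1.246326 amu; E_B = 1160.95 MeV; E_B/A = 8.413 MeV
Ni-62: Σm = 28(1.007276) + 34(1.0087) = 62.499528 amu; Δm = 0.586548 amu; E_B = 546.37 MeV; E_B/A = 8.812 MeV
Ni-62 has the higher binding energy per nucleon, so it is the more tightly bound nucleus.

Ni-62; 8.81 MeV/nucleon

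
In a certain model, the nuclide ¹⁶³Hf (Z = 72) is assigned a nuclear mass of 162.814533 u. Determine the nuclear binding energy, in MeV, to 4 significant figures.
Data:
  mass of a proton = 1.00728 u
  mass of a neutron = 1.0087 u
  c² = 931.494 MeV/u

1398 MeV

Z = 72, so N = A − Z = 163 − 72 = 91.
Total constituent mass: 72 × 1.00728 + 91 × 1.0087 = 164.31586 u
Δm = 164.31586 − 162.814533 = 1.501327 u
Binding energy = Δm·c² = 1.501327 × 931.494 MeV/u = 1398.48 MeV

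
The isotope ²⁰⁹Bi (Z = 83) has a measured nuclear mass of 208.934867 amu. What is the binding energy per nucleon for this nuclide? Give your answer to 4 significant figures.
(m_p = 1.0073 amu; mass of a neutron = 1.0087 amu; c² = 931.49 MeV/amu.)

7.876 MeV/nucleon

The nucleus contains 83 protons and 209 − 83 = 126 neutrons.
Total constituent mass: 83 × 1.0073 + 126 × 1.0087 = 210.7021 amu
The mass defect is 210.7021 − 208.934867 = 1.767233 amu.
Binding energy = Δm·c² = 1.767233 × 931.49 MeV/amu = 1646.16 MeV
Per nucleon: 1646.16 / 209 = 7.876 MeV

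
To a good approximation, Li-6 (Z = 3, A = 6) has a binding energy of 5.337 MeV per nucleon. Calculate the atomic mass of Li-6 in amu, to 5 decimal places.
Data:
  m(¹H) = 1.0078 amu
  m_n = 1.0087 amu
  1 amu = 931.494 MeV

Total binding energy = 6 × 5.337 = 32.022 MeV
Mass defect = 32.022 MeV / (931.494 MeV/amu) = 0.0343770 amu
Constituent mass = 3(1.0078) + 3(1.0087) = 6.0495 amu
Atomic mass = 6.0495 − 0.0343770 = 6.0151230 amu ≈ 6.01512 amu (to 5 decimal places)

6.01512 amu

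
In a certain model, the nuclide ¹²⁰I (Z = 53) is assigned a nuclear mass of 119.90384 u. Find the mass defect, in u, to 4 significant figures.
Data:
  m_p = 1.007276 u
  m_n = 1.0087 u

The nucleus contains 53 protons and 120 − 53 = 67 neutrons.
Total constituent mass: 53 × 1.007276 + 67 × 1.0087 = 120.968528 u
Δm = 120.968528 − 119.90384 = 1.064688 u

1.065 u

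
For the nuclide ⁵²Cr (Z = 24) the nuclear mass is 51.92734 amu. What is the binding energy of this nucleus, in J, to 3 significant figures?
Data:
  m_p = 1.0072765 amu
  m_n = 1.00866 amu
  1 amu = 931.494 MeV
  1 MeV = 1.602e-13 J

7.31e-11 J

Z = 24, so N = A − Z = 52 − 24 = 28.
Σm = 24·m_p + 28·m_n = 24.1746360 + 28.24248 = 52.4171160 amu
Mass defect Δm = 52.4171160 − 51.92734 = 0.4897760 amu
E_B = 0.4897760 × 931.494 = 456.223 MeV
In joules: 456.223 MeV × 1.602e-13 J/MeV = 7.3087e-11 J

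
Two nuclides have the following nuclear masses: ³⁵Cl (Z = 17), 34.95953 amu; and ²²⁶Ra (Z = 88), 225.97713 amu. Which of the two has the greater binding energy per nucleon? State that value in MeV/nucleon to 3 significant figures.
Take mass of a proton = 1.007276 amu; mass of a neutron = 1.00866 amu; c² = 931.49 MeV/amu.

³⁵Cl; 8.52 MeV/nucleon

³⁵Cl: Σm = 17(1.007276) + 18(1.00866) = 35.279572 amu; Δm = 0.320042 amu; E_B = 298.12 MeV; E_B/A = 8.518 MeV
²²⁶Ra: Σm = 88(1.007276) + 138(1.00866) = 227.835368 amu; Δm = 1.858238 amu; E_B = 1730.9 MeV; E_B/A = 7.659 MeV
³⁵Cl has the higher binding energy per nucleon, so it is the more tightly bound nucleus.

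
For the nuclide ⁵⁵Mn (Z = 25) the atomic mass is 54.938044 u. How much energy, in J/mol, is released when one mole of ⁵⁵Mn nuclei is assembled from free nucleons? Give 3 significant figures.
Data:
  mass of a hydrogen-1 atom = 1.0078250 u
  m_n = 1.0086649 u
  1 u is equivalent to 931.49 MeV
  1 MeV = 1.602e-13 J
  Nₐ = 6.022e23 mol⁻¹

4.65e+13 J/mol

Z = 25, so N = A − Z = 55 − 25 = 30.
Total constituent mass: 25 × 1.0078250 + 30 × 1.0086649 = 55.4555720 u
Δm = 55.4555720 − 54.938044 = 0.5175280 u
E_B = 0.5175280 × 931.49 = 482.072 MeV
Per nucleus in joules: 482.072 MeV × 1.602e-13 J/MeV = 7.7228e-11 J
Per mole: 7.7228e-11 J × 6.022e23 mol⁻¹ = 4.6507e+13 J/mol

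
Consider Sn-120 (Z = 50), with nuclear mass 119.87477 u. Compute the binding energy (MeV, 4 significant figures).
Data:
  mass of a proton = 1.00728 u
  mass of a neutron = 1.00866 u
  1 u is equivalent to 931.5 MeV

With 50 protons and 70 neutrons (A = 120):
Mass of separated nucleons = 50(1.00728) + 70(1.00866) = 50.36400 + 70.60620 = 120.97020 u
Δm = 120.97020 − 119.87477 = 1.09543 u
Binding energy = Δm·c² = 1.09543 × 931.5 MeV/u = 1020.39 MeV

1020 MeV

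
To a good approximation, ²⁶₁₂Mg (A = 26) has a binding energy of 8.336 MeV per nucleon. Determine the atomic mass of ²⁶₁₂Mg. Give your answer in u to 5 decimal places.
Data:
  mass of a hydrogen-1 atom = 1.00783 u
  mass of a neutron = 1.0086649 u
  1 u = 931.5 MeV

25.98259 u

Total binding energy = 26 × 8.336 = 216.736 MeV
Mass defect = 216.736 MeV / (931.5 MeV/u) = 0.2326742 u
Constituent mass = 12(1.00783) + 14(1.0086649) = 26.2152686 u
Atomic mass = 26.2152686 − 0.2326742 = 25.9825944 u ≈ 25.98259 u (to 5 decimal places)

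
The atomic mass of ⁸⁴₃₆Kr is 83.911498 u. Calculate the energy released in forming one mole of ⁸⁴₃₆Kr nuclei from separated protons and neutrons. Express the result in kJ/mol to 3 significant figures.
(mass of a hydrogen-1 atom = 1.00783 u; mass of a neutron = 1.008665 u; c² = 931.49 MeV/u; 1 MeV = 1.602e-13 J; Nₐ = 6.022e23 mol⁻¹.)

7.07e+10 kJ/mol

Z = 36, so N = A − Z = 84 − 36 = 48.
Total constituent mass: 36 × 1.00783 + 48 × 1.008665 = 84.697800 u
Δm = 84.697800 − 83.911498 = 0.786302 u
Binding energy = Δm·c² = 0.786302 × 931.49 MeV/u = 732.432 MeV
Per nucleus in joules: 732.432 MeV × 1.602e-13 J/MeV = 1.1734e-10 J
Per mole: 1.1734e-10 J × 6.022e23 mol⁻¹ = 7.0662e+13 J/mol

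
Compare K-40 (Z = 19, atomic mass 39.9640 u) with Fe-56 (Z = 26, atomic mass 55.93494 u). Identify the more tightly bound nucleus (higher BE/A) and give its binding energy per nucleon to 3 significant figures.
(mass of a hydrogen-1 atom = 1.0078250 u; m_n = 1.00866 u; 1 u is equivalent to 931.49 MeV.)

Fe-56; 8.79 MeV/nucleon

K-40: Σm = 19(1.0078250) + 21(1.00866) = 40.3305350 u; Δm = 0.3665350 u; E_B = 341.42 MeV; E_B/A = 8.536 MeV
Fe-56: Σm = 26(1.0078250) + 30(1.00866) = 56.4632500 u; Δm = 0.5283100 u; E_B = 492.12 MeV; E_B/A = 8.788 MeV
Fe-56 has the higher binding energy per nucleon, so it is the more tightly bound nucleus.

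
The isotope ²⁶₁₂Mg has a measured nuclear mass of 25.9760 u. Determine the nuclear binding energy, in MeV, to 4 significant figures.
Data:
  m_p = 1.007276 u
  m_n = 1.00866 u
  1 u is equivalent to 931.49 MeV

216.6 MeV

Σm = 12·m_p + 14·m_n = 12.087312 + 14.12124 = 26.208552 u
Mass defect Δm = 26.208552 − 25.9760 = 0.232552 u
Binding energy = Δm·c² = 0.232552 × 931.49 MeV/u = 216.620 MeV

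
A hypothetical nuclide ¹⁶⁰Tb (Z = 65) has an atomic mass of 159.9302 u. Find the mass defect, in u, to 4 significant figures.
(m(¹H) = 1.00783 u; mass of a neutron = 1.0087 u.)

Z = 65, so N = A − Z = 160 − 65 = 95.
Total constituent mass: 65 × 1.00783 + 95 × 1.0087 = 161.33545 u
Δm = 161.33545 − 159.9302 = 1.40525 u

1.405 u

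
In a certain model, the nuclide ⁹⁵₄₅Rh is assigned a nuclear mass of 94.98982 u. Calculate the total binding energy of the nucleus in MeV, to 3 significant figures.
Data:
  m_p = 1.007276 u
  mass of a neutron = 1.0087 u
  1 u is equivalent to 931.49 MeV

720 MeV

With 45 protons and 50 neutrons (A = 95):
Mass of separated nucleons = 45(1.007276) + 50(1.0087) = 45.327420 + 50.4350 = 95.762420 u
Mass defect Δm = 95.762420 − 94.98982 = 0.772600 u
E_B = 0.772600 × 931.49 = 719.669 MeV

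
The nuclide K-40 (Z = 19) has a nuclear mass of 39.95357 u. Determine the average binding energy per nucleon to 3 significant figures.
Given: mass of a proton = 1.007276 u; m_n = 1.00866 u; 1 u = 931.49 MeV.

8.54 MeV/nucleon

Total constituent mass: 19 × 1.007276 + 21 × 1.00866 = 40.320104 u
The mass defect is 40.320104 − 39.95357 = 0.366534 u.
E_B = 0.366534 × 931.49 = 341.423 MeV
Dividing by A = 40 gives 8.536 MeV per nucleon.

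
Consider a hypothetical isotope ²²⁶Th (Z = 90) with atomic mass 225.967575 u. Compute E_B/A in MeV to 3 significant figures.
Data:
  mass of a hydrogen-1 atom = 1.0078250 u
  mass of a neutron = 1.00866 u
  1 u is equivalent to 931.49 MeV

7.89 MeV/nucleon

Z = 90, so N = A − Z = 226 − 90 = 136.
Total constituent mass: 90 × 1.0078250 + 136 × 1.00866 = 227.8820100 u
Δm = 227.8820100 − 225.967575 = 1.9144350 u
Binding energy = Δm·c² = 1.9144350 × 931.49 MeV/u = 1783.28 MeV
Per nucleon: 1783.28 / 226 = 7.891 MeV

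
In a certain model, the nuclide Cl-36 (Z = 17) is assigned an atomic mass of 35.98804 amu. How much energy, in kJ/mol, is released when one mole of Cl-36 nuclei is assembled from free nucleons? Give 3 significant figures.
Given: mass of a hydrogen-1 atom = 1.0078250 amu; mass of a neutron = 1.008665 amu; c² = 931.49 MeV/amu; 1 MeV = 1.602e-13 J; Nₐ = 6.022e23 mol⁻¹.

2.78e+10 kJ/mol

Σm = 17·m(¹H) + 19·m_n = 17.1330250 + 19.164635 = 36.2976600 amu
The mass defect is 36.2976600 − 35.98804 = 0.3096200 amu.
Binding energy = Δm·c² = 0.3096200 × 931.49 MeV/amu = 288.408 MeV
Per nucleus in joules: 288.408 MeV × 1.602e-13 J/MeV = 4.6203e-11 J
Per mole: 4.6203e-11 J × 6.022e23 mol⁻¹ = 2.7823e+13 J/mol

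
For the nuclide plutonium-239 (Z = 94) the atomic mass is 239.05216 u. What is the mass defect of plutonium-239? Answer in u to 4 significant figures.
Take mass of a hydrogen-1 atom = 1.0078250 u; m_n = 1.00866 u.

Z = 94, so N = A − Z = 239 − 94 = 145.
Mass of separated nucleons = 94(1.0078250) + 145(1.00866) = 94.7355500 + 146.25570 = 240.9912500 u
Mass defect Δm = 240.9912500 − 239.05216 = 1.9390900 u

1.939 u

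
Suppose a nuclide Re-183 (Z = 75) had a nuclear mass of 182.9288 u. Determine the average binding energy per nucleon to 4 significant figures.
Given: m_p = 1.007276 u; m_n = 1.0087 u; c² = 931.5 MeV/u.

7.923 MeV/nucleon

The nucleus contains 75 protons and 183 − 75 = 108 neutrons.
Σm = 75·m_p + 108·m_n = 75.545700 + 108.9396 = 184.485300 u
The mass defect is 184.485300 − 182.9288 = 1.556500 u.
E_B = 1.556500 × 931.5 = 1449.88 MeV
Per nucleon: 1449.88 / 183 = 7.923 MeV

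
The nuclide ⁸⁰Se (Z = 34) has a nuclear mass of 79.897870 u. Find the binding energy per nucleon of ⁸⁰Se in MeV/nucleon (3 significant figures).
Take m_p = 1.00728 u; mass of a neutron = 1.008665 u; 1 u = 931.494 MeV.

Mass of separated nucleons = 34(1.00728) + 46(1.008665) = 34.24752 + 46.398590 = 80.646110 u
Δm = 80.646110 − 79.897870 = 0.748240 u
Binding energy = Δm·c² = 0.748240 × 931.494 MeV/u = 696.981 MeV
Per nucleon: 696.981 / 80 = 8.712 MeV

8.71 MeV/nucleon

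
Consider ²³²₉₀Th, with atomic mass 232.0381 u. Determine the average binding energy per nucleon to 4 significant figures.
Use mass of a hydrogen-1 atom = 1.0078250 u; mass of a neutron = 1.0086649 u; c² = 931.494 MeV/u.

With 90 protons and 142 neutrons (A = 232):
Total constituent mass: 90 × 1.0078250 + 142 × 1.0086649 = 233.9346658 u
The mass defect is 233.9346658 − 232.0381 = 1.8965658 u.
Binding energy = Δm·c² = 1.8965658 × 931.494 MeV/u = 1766.64 MeV
Dividing by A = 232 gives 7.615 MeV per nucleon.

7.615 MeV/nucleon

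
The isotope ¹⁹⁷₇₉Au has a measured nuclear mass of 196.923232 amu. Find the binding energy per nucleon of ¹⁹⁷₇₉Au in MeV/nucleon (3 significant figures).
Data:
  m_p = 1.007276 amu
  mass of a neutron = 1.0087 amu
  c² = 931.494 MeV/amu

7.94 MeV/nucleon

With 79 protons and 118 neutrons (A = 197):
Mass of separated nucleons = 79(1.007276) + 118(1.0087) = 79.574804 + 119.0266 = 198.601404 amu
The mass defect is 198.601404 − 196.923232 = 1.678172 amu.
E_B = 1.678172 × 931.494 = 1563.21 MeV
BE/A = 1563.21 MeV / 197 = 7.935 MeV/nucleon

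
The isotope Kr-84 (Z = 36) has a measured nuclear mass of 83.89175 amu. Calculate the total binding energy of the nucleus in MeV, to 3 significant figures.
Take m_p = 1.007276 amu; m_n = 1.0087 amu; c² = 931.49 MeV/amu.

With 36 protons and 48 neutrons (A = 84):
Σm = 36·m_p + 48·m_n = 36.261936 + 48.4176 = 84.679536 amu
Δm = 84.679536 − 83.89175 = 0.787786 amu
E_B = 0.787786 × 931.49 = 733.815 MeV

734 MeV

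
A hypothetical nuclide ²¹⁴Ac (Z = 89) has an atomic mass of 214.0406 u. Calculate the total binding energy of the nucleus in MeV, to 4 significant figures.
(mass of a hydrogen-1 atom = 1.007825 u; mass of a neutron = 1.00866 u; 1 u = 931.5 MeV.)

1619 MeV

Z = 89, so N = A − Z = 214 − 89 = 125.
Σm = 89·m(¹H) + 125·m_n = 89.696425 + 126.08250 = 215.778925 u
Mass defect Δm = 215.778925 − 214.0406 = 1.738325 u
E_B = 1.738325 × 931.5 = 1619.25 MeV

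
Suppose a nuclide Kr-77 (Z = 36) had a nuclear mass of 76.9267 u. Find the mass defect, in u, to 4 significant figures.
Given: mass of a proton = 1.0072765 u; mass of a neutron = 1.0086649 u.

The nucleus contains 36 protons and 77 − 36 = 41 neutrons.
Mass of separated nucleons = 36(1.0072765) + 41(1.0086649) = 36.2619540 + 41.3552609 = 77.6172149 u
Δm = 77.6172149 − 76.9267 = 0.6905149 u

0.6905 u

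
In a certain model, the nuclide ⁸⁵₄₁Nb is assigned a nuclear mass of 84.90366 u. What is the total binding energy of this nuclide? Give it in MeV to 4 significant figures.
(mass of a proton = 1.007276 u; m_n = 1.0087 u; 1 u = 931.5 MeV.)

The nucleus contains 41 protons and 85 − 41 = 44 neutrons.
Mass of separated nucleons = 41(1.007276) + 44(1.0087) = 41.298316 + 44.3828 = 85.681116 u
Δm = 85.681116 − 84.90366 = 0.777456 u
Converting to energy: 0.777456 u × 931.5 MeV/u = 724.200 MeV

724.2 MeV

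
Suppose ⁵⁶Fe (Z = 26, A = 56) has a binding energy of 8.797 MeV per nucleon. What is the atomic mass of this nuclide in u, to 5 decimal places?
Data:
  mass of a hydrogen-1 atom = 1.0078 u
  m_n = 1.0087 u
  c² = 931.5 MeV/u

55.93494 u

Total binding energy = 56 × 8.797 = 492.632 MeV
Mass defect = 492.632 MeV / (931.5 MeV/u) = 0.5288588 u
Constituent mass = 26(1.0078) + 30(1.0087) = 56.4638 u
Atomic mass = 56.4638 − 0.5288588 = 55.9349412 u ≈ 55.93494 u (to 5 decimal places)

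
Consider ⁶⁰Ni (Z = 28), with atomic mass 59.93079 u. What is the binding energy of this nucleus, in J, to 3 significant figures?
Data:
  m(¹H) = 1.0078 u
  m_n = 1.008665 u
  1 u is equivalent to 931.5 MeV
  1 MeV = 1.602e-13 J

8.43e-11 J

The nucleus contains 28 protons and 60 − 28 = 32 neutrons.
Mass of separated nucleons = 28(1.0078) + 32(1.008665) = 28.2184 + 32.277280 = 60.495680 u
The mass defect is 60.495680 − 59.93079 = 0.564890 u.
E_B = 0.564890 × 931.5 = 526.195 MeV
In joules: 526.195 MeV × 1.602e-13 J/MeV = 8.4296e-11 J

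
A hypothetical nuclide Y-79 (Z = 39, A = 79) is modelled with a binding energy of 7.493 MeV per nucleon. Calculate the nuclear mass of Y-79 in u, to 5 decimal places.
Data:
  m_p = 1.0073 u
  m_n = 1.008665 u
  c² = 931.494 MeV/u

78.99582 u

Total binding energy = 79 × 7.493 = 591.947 MeV
Mass defect = 591.947 MeV / (931.494 MeV/u) = 0.6354813 u
Constituent mass = 39(1.0073) + 40(1.008665) = 79.631300 u
Nuclear mass = 79.631300 − 0.6354813 = 78.9958187 u ≈ 78.99582 u (to 5 decimal places)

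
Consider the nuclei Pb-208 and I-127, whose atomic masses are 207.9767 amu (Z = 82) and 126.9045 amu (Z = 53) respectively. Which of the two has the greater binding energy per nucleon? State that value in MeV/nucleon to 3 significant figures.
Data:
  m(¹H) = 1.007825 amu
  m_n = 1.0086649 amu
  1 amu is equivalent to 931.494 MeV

Pb-208: Σm = 82(1.007825) + 126(1.0086649) = 209.7334274 amu; Δm = 1.7567274 amu; E_B = 1636.4 MeV; E_B/A = 7.867 MeV
I-127: Σm = 53(1.007825) + 74(1.0086649) = 128.0559276 amu; Δm = 1.1514276 amu; E_B = 1072.5 MeV; E_B/A = 8.445 MeV
I-127 has the higher binding energy per nucleon, so it is the more tightly bound nucleus.

I-127; 8.45 MeV/nucleon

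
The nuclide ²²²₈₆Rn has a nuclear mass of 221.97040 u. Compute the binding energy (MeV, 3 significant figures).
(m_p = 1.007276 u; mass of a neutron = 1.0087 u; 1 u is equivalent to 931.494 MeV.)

Σm = 86·m_p + 136·m_n = 86.625736 + 137.1832 = 223.808936 u
The mass defect is 223.808936 − 221.97040 = 1.838536 u.
E_B = 1.838536 × 931.494 = 1712.59 MeV

1710 MeV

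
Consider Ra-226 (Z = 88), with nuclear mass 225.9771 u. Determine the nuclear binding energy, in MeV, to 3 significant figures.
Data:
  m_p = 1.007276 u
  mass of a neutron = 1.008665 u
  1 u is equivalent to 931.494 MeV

1730 MeV

Mass of separated nucleons = 88(1.007276) + 138(1.008665) = 88.640288 + 139.195770 = 227.836058 u
Δm = 227.836058 − 225.9771 = 1.858958 u
Binding energy = Δm·c² = 1.858958 × 931.494 MeV/u = 1731.61 MeV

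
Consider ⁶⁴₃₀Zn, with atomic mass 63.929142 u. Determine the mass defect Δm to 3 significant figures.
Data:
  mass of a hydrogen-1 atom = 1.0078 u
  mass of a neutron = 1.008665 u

0.599 u

The nucleus contains 30 protons and 64 − 30 = 34 neutrons.
Σm = 30·m(¹H) + 34·m_n = 30.2340 + 34.294610 = 64.528610 u
Δm = 64.528610 − 63.929142 = 0.599468 u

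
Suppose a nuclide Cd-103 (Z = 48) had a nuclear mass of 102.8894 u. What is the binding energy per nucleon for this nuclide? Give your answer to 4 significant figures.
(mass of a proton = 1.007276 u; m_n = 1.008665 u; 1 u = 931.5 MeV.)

Z = 48, so N = A − Z = 103 − 48 = 55.
Mass of separated nucleons = 48(1.007276) + 55(1.008665) = 48.349248 + 55.476575 = 103.825823 u
Mass defect Δm = 103.825823 − 102.8894 = 0.936423 u
Converting to energy: 0.936423 u × 931.5 MeV/u = 872.278 MeV
Per nucleon: 872.278 / 103 = 8.469 MeV

8.469 MeV/nucleon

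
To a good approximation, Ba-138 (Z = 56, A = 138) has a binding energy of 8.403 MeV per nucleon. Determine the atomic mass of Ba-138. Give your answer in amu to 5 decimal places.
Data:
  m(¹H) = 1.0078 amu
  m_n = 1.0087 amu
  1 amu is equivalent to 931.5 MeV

137.90531 amu

Total binding energy = 138 × 8.403 = 1159.614 MeV
Mass defect = 1159.614 MeV / (931.5 MeV/amu) = 1.2448889 amu
Constituent mass = 56(1.0078) + 82(1.0087) = 139.1502 amu
Atomic mass = 139.1502 − 1.2448889 = 137.9053111 amu ≈ 137.90531 amu (to 5 decimal places)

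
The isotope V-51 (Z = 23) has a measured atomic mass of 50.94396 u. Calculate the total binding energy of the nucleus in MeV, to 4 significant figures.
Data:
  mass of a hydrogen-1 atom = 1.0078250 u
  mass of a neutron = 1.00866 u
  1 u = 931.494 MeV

445.7 MeV

With 23 protons and 28 neutrons (A = 51):
Mass of separated nucleons = 23(1.0078250) + 28(1.00866) = 23.1799750 + 28.24248 = 51.4224550 u
Mass defect Δm = 51.4224550 − 50.94396 = 0.4784950 u
Converting to energy: 0.4784950 u × 931.494 MeV/u = 445.715 MeV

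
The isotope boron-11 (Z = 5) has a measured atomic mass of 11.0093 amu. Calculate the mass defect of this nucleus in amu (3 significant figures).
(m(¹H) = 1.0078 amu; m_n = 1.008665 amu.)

0.0817 amu

Mass of separated nucleons = 5(1.0078) + 6(1.008665) = 5.0390 + 6.051990 = 11.090990 amu
Δm = 11.090990 − 11.0093 = 0.081690 amu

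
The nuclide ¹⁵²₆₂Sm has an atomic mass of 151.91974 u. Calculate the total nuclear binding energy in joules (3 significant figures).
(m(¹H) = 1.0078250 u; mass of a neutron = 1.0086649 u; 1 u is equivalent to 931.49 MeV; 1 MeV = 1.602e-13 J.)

2.01e-10 J

The nucleus contains 62 protons and 152 − 62 = 90 neutrons.
Σm = 62·m(¹H) + 90·m_n = 62.4851500 + 90.7798410 = 153.2649910 u
Mass defect Δm = 153.2649910 − 151.91974 = 1.3452510 u
Converting to energy: 1.3452510 u × 931.49 MeV/u = 1253.09 MeV
In joules: 1253.09 MeV × 1.602e-13 J/MeV = 2.0075e-10 J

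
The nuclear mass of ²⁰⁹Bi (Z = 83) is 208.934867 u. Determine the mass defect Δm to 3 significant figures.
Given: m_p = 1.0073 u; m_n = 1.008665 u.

1.76 u

The nucleus contains 83 protons and 209 − 83 = 126 neutrons.
Σm = 83·m_p + 126·m_n = 83.6059 + 127.091790 = 210.697690 u
The mass defect is 210.697690 − 208.934867 = 1.762823 u.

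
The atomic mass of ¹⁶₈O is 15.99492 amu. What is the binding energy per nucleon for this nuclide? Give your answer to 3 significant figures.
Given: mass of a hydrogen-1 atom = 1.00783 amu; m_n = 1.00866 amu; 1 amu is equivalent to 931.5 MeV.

The nucleus contains 8 protons and 16 − 8 = 8 neutrons.
Total constituent mass: 8 × 1.00783 + 8 × 1.00866 = 16.13192 amu
Mass defect Δm = 16.13192 − 15.99492 = 0.13700 amu
E_B = 0.13700 × 931.5 = 127.616 MeV
Dividing by A = 16 gives 7.976 MeV per nucleon.

7.98 MeV/nucleon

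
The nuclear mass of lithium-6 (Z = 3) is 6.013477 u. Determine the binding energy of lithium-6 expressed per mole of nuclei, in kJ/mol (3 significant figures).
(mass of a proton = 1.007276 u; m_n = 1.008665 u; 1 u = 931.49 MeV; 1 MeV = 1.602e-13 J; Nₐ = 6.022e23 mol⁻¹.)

With 3 protons and 3 neutrons (A = 6):
Total constituent mass: 3 × 1.007276 + 3 × 1.008665 = 6.047823 u
The mass defect is 6.047823 − 6.013477 = 0.034346 u.
E_B = 0.034346 × 931.49 = 31.9930 MeV
Per nucleus in joules: 31.9930 MeV × 1.602e-13 J/MeV = 5.1253e-12 J
Per mole: 5.1253e-12 J × 6.022e23 mol⁻¹ = 3.0865e+12 J/mol

3.09e+09 kJ/mol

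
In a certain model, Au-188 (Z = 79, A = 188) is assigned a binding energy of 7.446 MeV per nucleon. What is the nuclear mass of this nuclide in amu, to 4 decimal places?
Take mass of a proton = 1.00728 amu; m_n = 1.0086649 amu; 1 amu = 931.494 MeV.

Total binding energy = 188 × 7.446 = 1399.848 MeV
Mass defect = 1399.848 MeV / (931.494 MeV/amu) = 1.502799 amu
Constituent mass = 79(1.00728) + 109(1.0086649) = 189.5195941 amu
Nuclear mass = 189.5195941 − 1.502799 = 188.0167951 amu ≈ 188.0168 amu (to 4 decimal places)

188.0168 amu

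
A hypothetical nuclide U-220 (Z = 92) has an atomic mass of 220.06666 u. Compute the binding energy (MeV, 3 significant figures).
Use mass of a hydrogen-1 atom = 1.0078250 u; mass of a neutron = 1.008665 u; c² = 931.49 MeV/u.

1640 MeV

Z = 92, so N = A − Z = 220 − 92 = 128.
Total constituent mass: 92 × 1.0078250 + 128 × 1.008665 = 221.8290200 u
Mass defect Δm = 221.8290200 − 220.06666 = 1.7623600 u
E_B = 1.7623600 × 931.49 = 1641.62 MeV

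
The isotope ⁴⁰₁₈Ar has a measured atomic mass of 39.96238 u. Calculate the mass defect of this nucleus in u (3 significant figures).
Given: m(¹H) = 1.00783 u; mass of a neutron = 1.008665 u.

0.369 u

With 18 protons and 22 neutrons (A = 40):
Mass of separated nucleons = 18(1.00783) + 22(1.008665) = 18.14094 + 22.190630 = 40.331570 u
The mass defect is 40.331570 − 39.96238 = 0.369190 u.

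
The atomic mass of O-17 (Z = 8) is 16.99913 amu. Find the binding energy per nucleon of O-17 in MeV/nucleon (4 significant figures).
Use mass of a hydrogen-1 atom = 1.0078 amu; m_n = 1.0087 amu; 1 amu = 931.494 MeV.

The nucleus contains 8 protons and 17 − 8 = 9 neutrons.
Mass of separated nucleons = 8(1.0078) + 9(1.0087) = 8.0624 + 9.0783 = 17.1407 amu
Δm = 17.1407 − 16.99913 = 0.14157 amu
Converting to energy: 0.14157 amu × 931.494 MeV/amu = 131.872 MeV
BE/A = 131.872 MeV / 17 = 7.757 MeV/nucleon

7.757 MeV/nucleon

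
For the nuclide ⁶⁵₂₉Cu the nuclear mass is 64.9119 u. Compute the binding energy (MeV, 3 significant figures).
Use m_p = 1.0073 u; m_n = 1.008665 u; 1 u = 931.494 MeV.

570 MeV

With 29 protons and 36 neutrons (A = 65):
Total constituent mass: 29 × 1.0073 + 36 × 1.008665 = 65.523640 u
Δm = 65.523640 − 64.9119 = 0.611740 u
E_B = 0.611740 × 931.494 = 569.832 MeV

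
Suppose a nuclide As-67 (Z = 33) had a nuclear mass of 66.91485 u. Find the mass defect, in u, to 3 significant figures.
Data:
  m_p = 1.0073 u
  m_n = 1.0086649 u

0.621 u

Mass of separated nucleons = 33(1.0073) + 34(1.0086649) = 33.2409 + 34.2946066 = 67.5355066 u
The mass defect is 67.5355066 − 66.91485 = 0.6206566 u.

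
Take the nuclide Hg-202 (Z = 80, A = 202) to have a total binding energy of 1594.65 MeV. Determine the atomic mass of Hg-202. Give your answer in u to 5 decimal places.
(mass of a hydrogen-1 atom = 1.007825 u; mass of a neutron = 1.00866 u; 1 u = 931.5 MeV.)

Mass defect = 1594.65 MeV / (931.5 MeV/u) = 1.7119163 u
Constituent mass = 80(1.007825) + 122(1.00866) = 203.682520 u
Atomic mass = 203.682520 − 1.7119163 = 201.9706037 u ≈ 201.97060 u (to 5 decimal places)

201.97060 u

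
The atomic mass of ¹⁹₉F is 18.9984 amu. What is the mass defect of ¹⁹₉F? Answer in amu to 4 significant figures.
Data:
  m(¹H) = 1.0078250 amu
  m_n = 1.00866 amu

With 9 protons and 10 neutrons (A = 19):
Total constituent mass: 9 × 1.0078250 + 10 × 1.00866 = 19.1570250 amu
Δm = 19.1570250 − 18.9984 = 0.1586250 amu

0.1586 amu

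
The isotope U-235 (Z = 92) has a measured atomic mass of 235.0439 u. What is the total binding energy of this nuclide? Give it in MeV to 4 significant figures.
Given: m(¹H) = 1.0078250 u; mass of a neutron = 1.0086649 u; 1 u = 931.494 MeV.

Σm = 92·m(¹H) + 143·m_n = 92.7199000 + 144.2390807 = 236.9589807 u
Δm = 236.9589807 − 235.0439 = 1.9150807 u
E_B = 1.9150807 × 931.494 = 1783.89 MeV

1784 MeV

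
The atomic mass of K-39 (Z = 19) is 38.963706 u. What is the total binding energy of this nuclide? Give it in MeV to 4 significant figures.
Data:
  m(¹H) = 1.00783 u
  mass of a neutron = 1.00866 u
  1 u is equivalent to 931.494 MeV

Σm = 19·m(¹H) + 20·m_n = 19.14877 + 20.17320 = 39.32197 u
Mass defect Δm = 39.32197 − 38.963706 = 0.358264 u
Converting to energy: 0.358264 u × 931.494 MeV/u = 333.721 MeV

333.7 MeV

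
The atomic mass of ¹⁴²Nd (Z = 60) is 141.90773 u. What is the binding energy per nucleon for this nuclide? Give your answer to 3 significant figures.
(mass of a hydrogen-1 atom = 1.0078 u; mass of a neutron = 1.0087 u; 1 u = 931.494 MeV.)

Total constituent mass: 60 × 1.0078 + 82 × 1.0087 = 143.1814 u
Mass defect Δm = 143.1814 − 141.90773 = 1.27367 u
Binding energy = Δm·c² = 1.27367 × 931.494 MeV/u = 1186.42 MeV
BE/A = 1186.42 MeV / 142 = 8.355 MeV/nucleon

8.36 MeV/nucleon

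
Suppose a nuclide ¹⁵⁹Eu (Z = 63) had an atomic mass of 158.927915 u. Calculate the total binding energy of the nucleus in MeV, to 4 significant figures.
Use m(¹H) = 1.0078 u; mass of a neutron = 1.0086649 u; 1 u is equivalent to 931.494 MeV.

Z = 63, so N = A − Z = 159 − 63 = 96.
Mass of separated nucleons = 63(1.0078) + 96(1.0086649) = 63.4914 + 96.8318304 = 160.3232304 u
Mass defect Δm = 160.3232304 − 158.927915 = 1.3953154 u
Binding energy = Δm·c² = 1.3953154 × 931.494 MeV/u = 1299.73 MeV

1300 MeV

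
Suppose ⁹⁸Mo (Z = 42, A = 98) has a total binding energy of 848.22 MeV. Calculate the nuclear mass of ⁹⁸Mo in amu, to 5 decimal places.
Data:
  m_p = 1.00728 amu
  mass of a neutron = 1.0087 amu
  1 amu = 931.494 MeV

97.88236 amu

Mass defect = 848.22 MeV / (931.494 MeV/amu) = 0.9106017 amu
Constituent mass = 42(1.00728) + 56(1.0087) = 98.79296 amu
Nuclear mass = 98.79296 − 0.9106017 = 97.8823583 amu ≈ 97.88236 amu (to 5 decimal places)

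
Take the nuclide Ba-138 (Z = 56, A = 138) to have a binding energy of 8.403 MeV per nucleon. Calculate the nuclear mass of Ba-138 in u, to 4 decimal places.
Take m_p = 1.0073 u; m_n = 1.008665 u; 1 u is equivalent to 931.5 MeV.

Total binding energy = 138 × 8.403 = 1159.614 MeV
Mass defect = 1159.614 MeV / (931.5 MeV/u) = 1.244889 u
Constituent mass = 56(1.0073) + 82(1.008665) = 139.119330 u
Nuclear mass = 139.119330 − 1.244889 = 137.874441 u ≈ 137.8744 u (to 4 decimal places)

137.8744 u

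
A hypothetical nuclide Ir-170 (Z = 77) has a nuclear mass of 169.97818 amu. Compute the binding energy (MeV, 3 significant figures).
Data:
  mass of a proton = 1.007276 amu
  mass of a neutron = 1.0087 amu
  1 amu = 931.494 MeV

The nucleus contains 77 protons and 170 − 77 = 93 neutrons.
Mass of separated nucleons = 77(1.007276) + 93(1.0087) = 77.560252 + 93.8091 = 171.369352 amu
Mass defect Δm = 171.369352 − 169.97818 = 1.391172 amu
Converting to energy: 1.391172 amu × 931.494 MeV/amu = 1295.87 MeV

1300 MeV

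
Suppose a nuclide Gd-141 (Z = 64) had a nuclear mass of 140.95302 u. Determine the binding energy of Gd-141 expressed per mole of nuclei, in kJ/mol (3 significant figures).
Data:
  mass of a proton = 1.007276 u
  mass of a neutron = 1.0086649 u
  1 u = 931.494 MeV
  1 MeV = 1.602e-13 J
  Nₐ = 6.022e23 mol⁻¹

1.06e+11 kJ/mol

Σm = 64·m_p + 77·m_n = 64.465664 + 77.6671973 = 142.1328613 u
Δm = 142.1328613 − 140.95302 = 1.1798413 u
Binding energy = Δm·c² = 1.1798413 × 931.494 MeV/u = 1099.02 MeV
Per nucleus in joules: 1099.02 MeV × 1.602e-13 J/MeV = 1.7606e-10 J
Per mole: 1.7606e-10 J × 6.022e23 mol⁻¹ = 1.0602e+14 J/mol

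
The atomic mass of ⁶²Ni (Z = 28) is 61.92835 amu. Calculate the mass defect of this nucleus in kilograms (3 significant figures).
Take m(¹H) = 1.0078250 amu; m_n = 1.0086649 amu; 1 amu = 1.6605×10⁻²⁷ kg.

9.72e-28 kg

Total constituent mass: 28 × 1.0078250 + 34 × 1.0086649 = 62.5137066 amu
Mass defect Δm = 62.5137066 − 61.92835 = 0.5853566 amu
In SI units: 0.5853566 amu × 1.6605×10⁻²⁷ kg/amu = 9.7198e-28 kg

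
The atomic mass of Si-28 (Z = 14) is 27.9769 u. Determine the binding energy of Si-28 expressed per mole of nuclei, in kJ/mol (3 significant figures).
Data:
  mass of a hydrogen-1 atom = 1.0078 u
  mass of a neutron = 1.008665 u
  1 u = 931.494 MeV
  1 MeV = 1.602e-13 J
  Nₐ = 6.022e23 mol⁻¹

The nucleus contains 14 protons and 28 − 14 = 14 neutrons.
Mass of separated nucleons = 14(1.0078) + 14(1.008665) = 14.1092 + 14.121310 = 28.230510 u
Mass defect Δm = 28.230510 − 27.9769 = 0.253610 u
Converting to energy: 0.253610 u × 931.494 MeV/u = 236.236 MeV
Per nucleus in joules: 236.236 MeV × 1.602e-13 J/MeV = 3.7845e-11 J
Per mole: 3.7845e-11 J × 6.022e23 mol⁻¹ = 2.2790e+13 J/mol

2.28e+10 kJ/mol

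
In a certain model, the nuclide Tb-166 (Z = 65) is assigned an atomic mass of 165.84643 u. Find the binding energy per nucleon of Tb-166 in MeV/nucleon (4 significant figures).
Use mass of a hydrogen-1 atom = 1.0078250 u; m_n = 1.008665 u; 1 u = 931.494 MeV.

8.627 MeV/nucleon

Mass of separated nucleons = 65(1.0078250) + 101(1.008665) = 65.5086250 + 101.875165 = 167.3837900 u
The mass defect is 167.3837900 − 165.84643 = 1.5373600 u.
Binding energy = Δm·c² = 1.5373600 × 931.494 MeV/u = 1432.04 MeV
Dividing by A = 166 gives 8.627 MeV per nucleon.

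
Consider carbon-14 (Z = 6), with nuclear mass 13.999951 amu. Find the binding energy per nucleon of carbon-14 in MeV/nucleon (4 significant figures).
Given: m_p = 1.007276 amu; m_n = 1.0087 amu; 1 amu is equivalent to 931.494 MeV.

Total constituent mass: 6 × 1.007276 + 8 × 1.0087 = 14.113256 amu
Δm = 14.113256 − 13.999951 = 0.113305 amu
E_B = 0.113305 × 931.494 = 105.543 MeV
Per nucleon: 105.543 / 14 = 7.539 MeV

7.539 MeV/nucleon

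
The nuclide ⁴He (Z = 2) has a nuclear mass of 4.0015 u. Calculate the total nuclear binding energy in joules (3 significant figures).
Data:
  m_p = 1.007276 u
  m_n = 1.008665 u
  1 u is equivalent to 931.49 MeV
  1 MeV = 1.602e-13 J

Mass of separated nucleons = 2(1.007276) + 2(1.008665) = 2.014552 + 2.017330 = 4.031882 u
The mass defect is 4.031882 − 4.0015 = 0.030382 u.
E_B = 0.030382 × 931.49 = 28.3005 MeV
In joules: 28.3005 MeV × 1.602e-13 J/MeV = 4.5337e-12 J

4.53e-12 J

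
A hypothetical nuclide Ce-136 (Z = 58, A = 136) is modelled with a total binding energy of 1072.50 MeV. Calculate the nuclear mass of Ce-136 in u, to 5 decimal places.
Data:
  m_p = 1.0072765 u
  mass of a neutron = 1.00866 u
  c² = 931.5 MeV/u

135.94615 u

Mass defect = 1072.50 MeV / (931.5 MeV/u) = 1.1513688 u
Constituent mass = 58(1.0072765) + 78(1.00866) = 137.0975170 u
Nuclear mass = 137.0975170 − 1.1513688 = 135.9461482 u ≈ 135.94615 u (to 5 decimal places)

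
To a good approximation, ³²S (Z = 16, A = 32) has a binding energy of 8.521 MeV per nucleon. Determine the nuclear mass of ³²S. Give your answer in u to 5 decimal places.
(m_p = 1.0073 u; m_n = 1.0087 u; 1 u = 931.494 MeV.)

31.96327 u

Total binding energy = 32 × 8.521 = 272.672 MeV
Mass defect = 272.672 MeV / (931.494 MeV/u) = 0.2927254 u
Constituent mass = 16(1.0073) + 16(1.0087) = 32.2560 u
Nuclear mass = 32.2560 − 0.2927254 = 31.9632746 u ≈ 31.96327 u (to 5 decimal places)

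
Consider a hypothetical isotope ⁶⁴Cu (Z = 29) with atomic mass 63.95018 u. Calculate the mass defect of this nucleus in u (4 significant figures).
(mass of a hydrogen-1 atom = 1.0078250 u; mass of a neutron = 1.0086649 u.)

0.5800 u

Z = 29, so N = A − Z = 64 − 29 = 35.
Total constituent mass: 29 × 1.0078250 + 35 × 1.0086649 = 64.5301965 u
Mass defect Δm = 64.5301965 − 63.95018 = 0.5800165 u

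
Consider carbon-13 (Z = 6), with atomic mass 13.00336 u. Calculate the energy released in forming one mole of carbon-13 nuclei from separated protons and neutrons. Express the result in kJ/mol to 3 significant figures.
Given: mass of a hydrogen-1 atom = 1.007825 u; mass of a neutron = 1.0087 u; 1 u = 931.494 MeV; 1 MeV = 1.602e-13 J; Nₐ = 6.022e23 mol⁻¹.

With 6 protons and 7 neutrons (A = 13):
Σm = 6·m(¹H) + 7·m_n = 6.046950 + 7.0609 = 13.107850 u
Δm = 13.107850 − 13.00336 = 0.104490 u
Converting to energy: 0.104490 u × 931.494 MeV/u = 97.3318 MeV
Per nucleus in joules: 97.3318 MeV × 1.602e-13 J/MeV = 1.5593e-11 J
Per mole: 1.5593e-11 J × 6.022e23 mol⁻¹ = 9.3901e+12 J/mol

9.39e+09 kJ/mol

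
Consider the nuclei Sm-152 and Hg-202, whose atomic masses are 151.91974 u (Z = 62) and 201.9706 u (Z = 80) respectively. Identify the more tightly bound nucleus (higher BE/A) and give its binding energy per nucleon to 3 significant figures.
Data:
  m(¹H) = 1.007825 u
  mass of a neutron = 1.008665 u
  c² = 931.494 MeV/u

Sm-152: Σm = 62(1.007825) + 90(1.008665) = 153.265000 u; Δm = 1.345260 u; E_B = 1253.1 MeV; E_B/A = 8.244 MeV
Hg-202: Σm = 80(1.007825) + 122(1.008665) = 203.683130 u; Δm = 1.712530 u; E_B = 1595.2 MeV; E_B/A = 7.897 MeV
Sm-152 has the higher binding energy per nucleon, so it is the more tightly bound nucleus.

Sm-152; 8.24 MeV/nucleon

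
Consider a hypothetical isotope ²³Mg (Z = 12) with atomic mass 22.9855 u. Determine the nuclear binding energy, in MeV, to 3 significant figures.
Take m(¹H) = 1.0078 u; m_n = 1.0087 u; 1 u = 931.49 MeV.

190 MeV

Total constituent mass: 12 × 1.0078 + 11 × 1.0087 = 23.1893 u
Δm = 23.1893 − 22.9855 = 0.2038 u
Converting to energy: 0.2038 u × 931.49 MeV/u = 189.838 MeV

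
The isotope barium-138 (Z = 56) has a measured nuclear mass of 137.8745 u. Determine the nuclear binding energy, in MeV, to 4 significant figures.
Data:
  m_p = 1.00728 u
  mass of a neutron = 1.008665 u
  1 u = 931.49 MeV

Mass of separated nucleons = 56(1.00728) + 82(1.008665) = 56.40768 + 82.710530 = 139.118210 u
The mass defect is 139.118210 − 137.8745 = 1.243710 u.
Binding energy = Δm·c² = 1.243710 × 931.49 MeV/u = 1158.50 MeV

1159 MeV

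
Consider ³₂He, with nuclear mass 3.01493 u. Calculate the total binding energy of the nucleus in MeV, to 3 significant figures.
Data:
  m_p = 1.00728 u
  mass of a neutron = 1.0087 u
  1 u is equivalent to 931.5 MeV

7.76 MeV

The nucleus contains 2 protons and 3 − 2 = 1 neutrons.
Total constituent mass: 2 × 1.00728 + 1 × 1.0087 = 3.02326 u
Δm = 3.02326 − 3.01493 = 0.00833 u
E_B = 0.00833 × 931.5 = 7.75940 MeV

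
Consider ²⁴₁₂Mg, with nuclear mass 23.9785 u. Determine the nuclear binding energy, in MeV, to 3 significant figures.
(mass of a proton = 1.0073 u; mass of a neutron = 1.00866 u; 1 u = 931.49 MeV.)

198 MeV

Z = 12, so N = A − Z = 24 − 12 = 12.
Total constituent mass: 12 × 1.0073 + 12 × 1.00866 = 24.19152 u
Δm = 24.19152 − 23.9785 = 0.21302 u
Converting to energy: 0.21302 u × 931.49 MeV/u = 198.426 MeV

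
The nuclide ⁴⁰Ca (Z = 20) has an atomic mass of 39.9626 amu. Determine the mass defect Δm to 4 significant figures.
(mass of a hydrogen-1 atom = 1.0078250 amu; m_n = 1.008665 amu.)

0.3672 amu

The nucleus contains 20 protons and 40 − 20 = 20 neutrons.
Σm = 20·m(¹H) + 20·m_n = 20.1565000 + 20.173300 = 40.3298000 amu
The mass defect is 40.3298000 − 39.9626 = 0.3672000 amu.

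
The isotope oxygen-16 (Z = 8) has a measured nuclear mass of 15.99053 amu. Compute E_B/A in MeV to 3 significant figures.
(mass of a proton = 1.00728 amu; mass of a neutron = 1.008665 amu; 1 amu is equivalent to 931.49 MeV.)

7.98 MeV/nucleon

With 8 protons and 8 neutrons (A = 16):
Σm = 8·m_p + 8·m_n = 8.05824 + 8.069320 = 16.127560 amu
The mass defect is 16.127560 − 15.99053 = 0.137030 amu.
Converting to energy: 0.137030 amu × 931.49 MeV/amu = 127.642 MeV
Per nucleon: 127.642 / 16 = 7.978 MeV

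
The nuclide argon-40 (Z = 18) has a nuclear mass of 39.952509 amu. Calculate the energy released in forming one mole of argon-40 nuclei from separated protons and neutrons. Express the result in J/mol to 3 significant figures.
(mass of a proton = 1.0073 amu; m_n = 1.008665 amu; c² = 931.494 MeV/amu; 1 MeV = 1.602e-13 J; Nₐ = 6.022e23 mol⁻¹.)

3.32e+13 J/mol

Z = 18, so N = A − Z = 40 − 18 = 22.
Mass of separated nucleons = 18(1.0073) + 22(1.008665) = 18.1314 + 22.190630 = 40.322030 amu
The mass defect is 40.322030 − 39.952509 = 0.369521 amu.
Binding energy = Δm·c² = 0.369521 × 931.494 MeV/amu = 344.207 MeV
Per nucleus in joules: 344.207 MeV × 1.602e-13 J/MeV = 5.5142e-11 J
Per mole: 5.5142e-11 J × 6.022e23 mol⁻¹ = 3.3207e+13 J/mol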